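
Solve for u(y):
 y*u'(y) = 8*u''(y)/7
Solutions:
 u(y) = C1 + C2*erfi(sqrt(7)*y/4)


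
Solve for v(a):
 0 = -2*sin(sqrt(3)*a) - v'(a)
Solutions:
 v(a) = C1 + 2*sqrt(3)*cos(sqrt(3)*a)/3


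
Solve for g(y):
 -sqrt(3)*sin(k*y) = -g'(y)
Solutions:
 g(y) = C1 - sqrt(3)*cos(k*y)/k


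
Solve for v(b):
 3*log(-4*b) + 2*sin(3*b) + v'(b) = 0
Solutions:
 v(b) = C1 - 3*b*log(-b) - 6*b*log(2) + 3*b + 2*cos(3*b)/3


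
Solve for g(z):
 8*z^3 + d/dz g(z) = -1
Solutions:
 g(z) = C1 - 2*z^4 - z


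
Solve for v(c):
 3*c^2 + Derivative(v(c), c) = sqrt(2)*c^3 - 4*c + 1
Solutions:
 v(c) = C1 + sqrt(2)*c^4/4 - c^3 - 2*c^2 + c


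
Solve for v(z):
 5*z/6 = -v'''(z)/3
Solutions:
 v(z) = C1 + C2*z + C3*z^2 - 5*z^4/48


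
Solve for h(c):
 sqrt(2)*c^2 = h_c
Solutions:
 h(c) = C1 + sqrt(2)*c^3/3


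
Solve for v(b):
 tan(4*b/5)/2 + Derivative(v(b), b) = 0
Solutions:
 v(b) = C1 + 5*log(cos(4*b/5))/8


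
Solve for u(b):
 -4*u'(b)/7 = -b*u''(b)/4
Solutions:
 u(b) = C1 + C2*b^(23/7)


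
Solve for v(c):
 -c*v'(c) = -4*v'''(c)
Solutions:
 v(c) = C1 + Integral(C2*airyai(2^(1/3)*c/2) + C3*airybi(2^(1/3)*c/2), c)


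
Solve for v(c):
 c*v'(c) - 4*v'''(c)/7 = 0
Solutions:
 v(c) = C1 + Integral(C2*airyai(14^(1/3)*c/2) + C3*airybi(14^(1/3)*c/2), c)


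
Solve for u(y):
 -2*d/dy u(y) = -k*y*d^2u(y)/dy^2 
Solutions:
 u(y) = C1 + y^(((re(k) + 2)*re(k) + im(k)^2)/(re(k)^2 + im(k)^2))*(C2*sin(2*log(y)*Abs(im(k))/(re(k)^2 + im(k)^2)) + C3*cos(2*log(y)*im(k)/(re(k)^2 + im(k)^2)))


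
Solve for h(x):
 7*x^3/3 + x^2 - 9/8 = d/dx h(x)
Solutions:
 h(x) = C1 + 7*x^4/12 + x^3/3 - 9*x/8


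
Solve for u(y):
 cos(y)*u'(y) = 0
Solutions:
 u(y) = C1


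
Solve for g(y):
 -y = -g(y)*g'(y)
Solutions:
 g(y) = -sqrt(C1 + y^2)
 g(y) = sqrt(C1 + y^2)


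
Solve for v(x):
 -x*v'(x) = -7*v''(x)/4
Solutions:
 v(x) = C1 + C2*erfi(sqrt(14)*x/7)


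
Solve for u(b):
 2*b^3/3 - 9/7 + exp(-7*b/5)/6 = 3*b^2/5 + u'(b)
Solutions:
 u(b) = C1 + b^4/6 - b^3/5 - 9*b/7 - 5*exp(-7*b/5)/42


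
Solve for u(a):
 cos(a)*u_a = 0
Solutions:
 u(a) = C1


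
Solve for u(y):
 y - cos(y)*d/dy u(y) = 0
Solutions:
 u(y) = C1 + Integral(y/cos(y), y)


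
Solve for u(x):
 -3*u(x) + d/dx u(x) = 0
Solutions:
 u(x) = C1*exp(3*x)


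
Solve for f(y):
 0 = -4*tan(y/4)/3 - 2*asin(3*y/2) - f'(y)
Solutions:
 f(y) = C1 - 2*y*asin(3*y/2) - 2*sqrt(4 - 9*y^2)/3 + 16*log(cos(y/4))/3


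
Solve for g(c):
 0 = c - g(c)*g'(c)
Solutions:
 g(c) = -sqrt(C1 + c^2)
 g(c) = sqrt(C1 + c^2)


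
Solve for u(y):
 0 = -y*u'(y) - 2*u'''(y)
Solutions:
 u(y) = C1 + Integral(C2*airyai(-2^(2/3)*y/2) + C3*airybi(-2^(2/3)*y/2), y)


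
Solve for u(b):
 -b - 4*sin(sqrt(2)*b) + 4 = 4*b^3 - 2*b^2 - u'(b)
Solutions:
 u(b) = C1 + b^4 - 2*b^3/3 + b^2/2 - 4*b - 2*sqrt(2)*cos(sqrt(2)*b)


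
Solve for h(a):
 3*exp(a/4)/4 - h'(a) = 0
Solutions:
 h(a) = C1 + 3*exp(a/4)


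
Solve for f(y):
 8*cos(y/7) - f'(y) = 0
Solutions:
 f(y) = C1 + 56*sin(y/7)


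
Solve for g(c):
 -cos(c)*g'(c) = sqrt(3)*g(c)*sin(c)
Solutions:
 g(c) = C1*cos(c)^(sqrt(3))


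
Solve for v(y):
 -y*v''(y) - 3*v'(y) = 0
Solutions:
 v(y) = C1 + C2/y^2


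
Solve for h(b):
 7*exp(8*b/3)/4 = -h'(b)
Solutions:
 h(b) = C1 - 21*exp(8*b/3)/32


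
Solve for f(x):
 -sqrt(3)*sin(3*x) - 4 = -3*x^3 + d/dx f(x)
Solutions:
 f(x) = C1 + 3*x^4/4 - 4*x + sqrt(3)*cos(3*x)/3


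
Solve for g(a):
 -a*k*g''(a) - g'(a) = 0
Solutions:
 g(a) = C1 + a^(((re(k) - 1)*re(k) + im(k)^2)/(re(k)^2 + im(k)^2))*(C2*sin(log(a)*Abs(im(k))/(re(k)^2 + im(k)^2)) + C3*cos(log(a)*im(k)/(re(k)^2 + im(k)^2)))


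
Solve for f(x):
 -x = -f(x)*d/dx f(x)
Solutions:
 f(x) = -sqrt(C1 + x^2)
 f(x) = sqrt(C1 + x^2)


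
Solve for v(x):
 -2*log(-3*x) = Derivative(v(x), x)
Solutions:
 v(x) = C1 - 2*x*log(-x) + 2*x*(1 - log(3))


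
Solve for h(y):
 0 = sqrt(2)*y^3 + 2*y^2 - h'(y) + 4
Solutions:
 h(y) = C1 + sqrt(2)*y^4/4 + 2*y^3/3 + 4*y


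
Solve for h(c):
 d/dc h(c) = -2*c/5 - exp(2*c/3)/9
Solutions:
 h(c) = C1 - c^2/5 - exp(2*c/3)/6


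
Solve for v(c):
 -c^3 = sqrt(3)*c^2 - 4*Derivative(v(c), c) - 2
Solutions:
 v(c) = C1 + c^4/16 + sqrt(3)*c^3/12 - c/2


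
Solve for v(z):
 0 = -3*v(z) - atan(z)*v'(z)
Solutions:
 v(z) = C1*exp(-3*Integral(1/atan(z), z))


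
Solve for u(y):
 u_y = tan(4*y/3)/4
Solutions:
 u(y) = C1 - 3*log(cos(4*y/3))/16


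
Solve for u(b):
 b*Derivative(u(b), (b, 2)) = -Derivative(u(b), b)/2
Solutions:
 u(b) = C1 + C2*sqrt(b)


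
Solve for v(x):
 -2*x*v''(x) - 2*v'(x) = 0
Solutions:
 v(x) = C1 + C2*log(x)


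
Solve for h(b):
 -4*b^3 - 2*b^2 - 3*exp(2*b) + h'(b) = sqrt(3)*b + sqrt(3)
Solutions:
 h(b) = C1 + b^4 + 2*b^3/3 + sqrt(3)*b^2/2 + sqrt(3)*b + 3*exp(2*b)/2


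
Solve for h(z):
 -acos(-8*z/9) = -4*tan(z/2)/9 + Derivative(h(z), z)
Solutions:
 h(z) = C1 - z*acos(-8*z/9) - sqrt(81 - 64*z^2)/8 - 8*log(cos(z/2))/9


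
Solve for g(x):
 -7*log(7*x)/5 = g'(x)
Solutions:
 g(x) = C1 - 7*x*log(x)/5 - 7*x*log(7)/5 + 7*x/5


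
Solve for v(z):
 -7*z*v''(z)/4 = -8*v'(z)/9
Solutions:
 v(z) = C1 + C2*z^(95/63)


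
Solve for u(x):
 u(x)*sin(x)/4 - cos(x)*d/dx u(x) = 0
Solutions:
 u(x) = C1/cos(x)^(1/4)


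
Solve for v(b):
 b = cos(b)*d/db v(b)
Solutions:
 v(b) = C1 + Integral(b/cos(b), b)


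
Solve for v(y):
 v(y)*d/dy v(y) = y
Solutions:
 v(y) = -sqrt(C1 + y^2)
 v(y) = sqrt(C1 + y^2)


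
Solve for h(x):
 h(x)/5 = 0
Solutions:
 h(x) = 0


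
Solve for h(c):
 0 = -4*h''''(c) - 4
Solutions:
 h(c) = C1 + C2*c + C3*c^2 + C4*c^3 - c^4/24


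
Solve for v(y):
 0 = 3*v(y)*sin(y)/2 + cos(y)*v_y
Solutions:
 v(y) = C1*cos(y)^(3/2)


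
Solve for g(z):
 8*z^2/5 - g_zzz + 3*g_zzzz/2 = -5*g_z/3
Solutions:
 g(z) = C1 + C2*exp(z*(4/(9*sqrt(1945) + 397)^(1/3) + 4 + (9*sqrt(1945) + 397)^(1/3))/18)*sin(sqrt(3)*z*(-(9*sqrt(1945) + 397)^(1/3) + 4/(9*sqrt(1945) + 397)^(1/3))/18) + C3*exp(z*(4/(9*sqrt(1945) + 397)^(1/3) + 4 + (9*sqrt(1945) + 397)^(1/3))/18)*cos(sqrt(3)*z*(-(9*sqrt(1945) + 397)^(1/3) + 4/(9*sqrt(1945) + 397)^(1/3))/18) + C4*exp(z*(-(9*sqrt(1945) + 397)^(1/3) - 4/(9*sqrt(1945) + 397)^(1/3) + 2)/9) - 8*z^3/25 - 144*z/125


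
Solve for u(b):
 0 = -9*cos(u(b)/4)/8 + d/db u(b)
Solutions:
 -9*b/8 - 2*log(sin(u(b)/4) - 1) + 2*log(sin(u(b)/4) + 1) = C1


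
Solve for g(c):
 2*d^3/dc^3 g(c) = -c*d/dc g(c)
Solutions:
 g(c) = C1 + Integral(C2*airyai(-2^(2/3)*c/2) + C3*airybi(-2^(2/3)*c/2), c)


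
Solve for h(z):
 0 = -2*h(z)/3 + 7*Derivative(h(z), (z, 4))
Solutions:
 h(z) = C1*exp(-2^(1/4)*21^(3/4)*z/21) + C2*exp(2^(1/4)*21^(3/4)*z/21) + C3*sin(2^(1/4)*21^(3/4)*z/21) + C4*cos(2^(1/4)*21^(3/4)*z/21)


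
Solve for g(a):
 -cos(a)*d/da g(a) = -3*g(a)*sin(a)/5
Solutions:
 g(a) = C1/cos(a)^(3/5)


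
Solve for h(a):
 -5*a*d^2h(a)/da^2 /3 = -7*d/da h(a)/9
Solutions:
 h(a) = C1 + C2*a^(22/15)


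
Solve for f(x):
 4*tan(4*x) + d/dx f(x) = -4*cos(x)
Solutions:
 f(x) = C1 + log(cos(4*x)) - 4*sin(x)


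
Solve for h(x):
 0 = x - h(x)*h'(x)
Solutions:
 h(x) = -sqrt(C1 + x^2)
 h(x) = sqrt(C1 + x^2)


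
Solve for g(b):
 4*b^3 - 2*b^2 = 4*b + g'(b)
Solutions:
 g(b) = C1 + b^4 - 2*b^3/3 - 2*b^2


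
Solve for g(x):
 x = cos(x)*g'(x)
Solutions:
 g(x) = C1 + Integral(x/cos(x), x)


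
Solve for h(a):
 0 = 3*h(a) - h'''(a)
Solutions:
 h(a) = C3*exp(3^(1/3)*a) + (C1*sin(3^(5/6)*a/2) + C2*cos(3^(5/6)*a/2))*exp(-3^(1/3)*a/2)


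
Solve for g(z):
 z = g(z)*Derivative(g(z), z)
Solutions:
 g(z) = -sqrt(C1 + z^2)
 g(z) = sqrt(C1 + z^2)


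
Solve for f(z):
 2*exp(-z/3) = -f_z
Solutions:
 f(z) = C1 + 6*exp(-z/3)


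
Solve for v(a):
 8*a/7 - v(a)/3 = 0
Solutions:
 v(a) = 24*a/7


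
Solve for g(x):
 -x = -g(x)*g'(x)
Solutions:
 g(x) = -sqrt(C1 + x^2)
 g(x) = sqrt(C1 + x^2)


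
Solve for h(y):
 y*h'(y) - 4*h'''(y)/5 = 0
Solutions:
 h(y) = C1 + Integral(C2*airyai(10^(1/3)*y/2) + C3*airybi(10^(1/3)*y/2), y)


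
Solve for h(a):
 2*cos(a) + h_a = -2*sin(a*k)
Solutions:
 h(a) = C1 - 2*sin(a) + 2*cos(a*k)/k


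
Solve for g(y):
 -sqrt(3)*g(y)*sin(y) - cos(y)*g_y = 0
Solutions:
 g(y) = C1*cos(y)^(sqrt(3))


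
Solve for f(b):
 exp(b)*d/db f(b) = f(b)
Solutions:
 f(b) = C1*exp(-exp(-b))


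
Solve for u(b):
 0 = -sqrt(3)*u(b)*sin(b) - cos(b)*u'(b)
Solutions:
 u(b) = C1*cos(b)^(sqrt(3))


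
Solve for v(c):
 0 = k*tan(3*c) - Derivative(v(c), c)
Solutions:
 v(c) = C1 - k*log(cos(3*c))/3


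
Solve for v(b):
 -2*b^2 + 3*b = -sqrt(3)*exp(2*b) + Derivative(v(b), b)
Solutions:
 v(b) = C1 - 2*b^3/3 + 3*b^2/2 + sqrt(3)*exp(2*b)/2


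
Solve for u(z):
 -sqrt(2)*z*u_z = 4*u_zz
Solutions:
 u(z) = C1 + C2*erf(2^(3/4)*z/4)


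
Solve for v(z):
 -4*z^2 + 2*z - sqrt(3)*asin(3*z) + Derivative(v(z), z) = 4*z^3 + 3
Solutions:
 v(z) = C1 + z^4 + 4*z^3/3 - z^2 + 3*z + sqrt(3)*(z*asin(3*z) + sqrt(1 - 9*z^2)/3)


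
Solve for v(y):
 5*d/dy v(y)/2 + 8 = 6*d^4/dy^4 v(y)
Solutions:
 v(y) = C1 + C4*exp(90^(1/3)*y/6) - 16*y/5 + (C2*sin(10^(1/3)*3^(1/6)*y/4) + C3*cos(10^(1/3)*3^(1/6)*y/4))*exp(-90^(1/3)*y/12)


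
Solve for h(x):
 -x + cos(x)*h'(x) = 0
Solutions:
 h(x) = C1 + Integral(x/cos(x), x)


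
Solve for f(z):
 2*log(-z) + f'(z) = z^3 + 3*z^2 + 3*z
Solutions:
 f(z) = C1 + z^4/4 + z^3 + 3*z^2/2 - 2*z*log(-z) + 2*z


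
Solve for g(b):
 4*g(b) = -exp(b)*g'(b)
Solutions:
 g(b) = C1*exp(4*exp(-b))


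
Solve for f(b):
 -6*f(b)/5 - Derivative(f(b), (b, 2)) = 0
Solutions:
 f(b) = C1*sin(sqrt(30)*b/5) + C2*cos(sqrt(30)*b/5)


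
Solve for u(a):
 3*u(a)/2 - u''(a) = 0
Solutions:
 u(a) = C1*exp(-sqrt(6)*a/2) + C2*exp(sqrt(6)*a/2)


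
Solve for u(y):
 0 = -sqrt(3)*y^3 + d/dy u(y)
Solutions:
 u(y) = C1 + sqrt(3)*y^4/4


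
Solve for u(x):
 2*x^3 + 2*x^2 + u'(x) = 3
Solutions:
 u(x) = C1 - x^4/2 - 2*x^3/3 + 3*x


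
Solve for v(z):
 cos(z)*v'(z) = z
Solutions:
 v(z) = C1 + Integral(z/cos(z), z)


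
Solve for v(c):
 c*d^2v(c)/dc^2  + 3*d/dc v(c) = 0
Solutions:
 v(c) = C1 + C2/c^2


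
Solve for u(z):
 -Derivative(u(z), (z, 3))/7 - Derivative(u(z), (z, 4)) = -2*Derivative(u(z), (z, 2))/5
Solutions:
 u(z) = C1 + C2*z + C3*exp(z*(-5 + sqrt(1985))/70) + C4*exp(-z*(5 + sqrt(1985))/70)


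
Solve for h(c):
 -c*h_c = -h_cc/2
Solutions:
 h(c) = C1 + C2*erfi(c)


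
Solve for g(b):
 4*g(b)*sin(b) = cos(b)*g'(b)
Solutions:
 g(b) = C1/cos(b)^4


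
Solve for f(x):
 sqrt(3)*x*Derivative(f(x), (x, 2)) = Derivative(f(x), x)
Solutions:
 f(x) = C1 + C2*x^(sqrt(3)/3 + 1)


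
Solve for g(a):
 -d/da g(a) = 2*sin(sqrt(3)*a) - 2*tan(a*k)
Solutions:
 g(a) = C1 + 2*Piecewise((-log(cos(a*k))/k, Ne(k, 0)), (0, True)) + 2*sqrt(3)*cos(sqrt(3)*a)/3


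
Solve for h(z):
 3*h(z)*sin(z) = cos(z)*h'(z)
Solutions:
 h(z) = C1/cos(z)^3


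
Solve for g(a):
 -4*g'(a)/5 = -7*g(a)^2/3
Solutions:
 g(a) = -12/(C1 + 35*a)


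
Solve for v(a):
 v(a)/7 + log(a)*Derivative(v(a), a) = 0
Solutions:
 v(a) = C1*exp(-li(a)/7)


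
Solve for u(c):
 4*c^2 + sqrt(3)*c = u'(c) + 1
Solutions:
 u(c) = C1 + 4*c^3/3 + sqrt(3)*c^2/2 - c


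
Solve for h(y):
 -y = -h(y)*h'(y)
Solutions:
 h(y) = -sqrt(C1 + y^2)
 h(y) = sqrt(C1 + y^2)


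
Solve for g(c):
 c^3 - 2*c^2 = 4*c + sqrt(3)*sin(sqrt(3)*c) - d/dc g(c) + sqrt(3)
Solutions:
 g(c) = C1 - c^4/4 + 2*c^3/3 + 2*c^2 + sqrt(3)*c - cos(sqrt(3)*c)


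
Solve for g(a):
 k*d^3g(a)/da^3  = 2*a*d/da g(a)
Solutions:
 g(a) = C1 + Integral(C2*airyai(2^(1/3)*a*(1/k)^(1/3)) + C3*airybi(2^(1/3)*a*(1/k)^(1/3)), a)


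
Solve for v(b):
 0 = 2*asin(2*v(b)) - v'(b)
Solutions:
 Integral(1/asin(2*_y), (_y, v(b))) = C1 + 2*b


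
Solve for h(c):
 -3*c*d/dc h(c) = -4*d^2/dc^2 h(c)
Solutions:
 h(c) = C1 + C2*erfi(sqrt(6)*c/4)


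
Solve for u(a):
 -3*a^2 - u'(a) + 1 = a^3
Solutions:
 u(a) = C1 - a^4/4 - a^3 + a


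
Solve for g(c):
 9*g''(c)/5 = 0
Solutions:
 g(c) = C1 + C2*c


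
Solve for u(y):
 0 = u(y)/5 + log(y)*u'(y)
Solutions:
 u(y) = C1*exp(-li(y)/5)


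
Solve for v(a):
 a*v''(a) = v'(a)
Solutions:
 v(a) = C1 + C2*a^2


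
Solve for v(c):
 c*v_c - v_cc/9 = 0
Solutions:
 v(c) = C1 + C2*erfi(3*sqrt(2)*c/2)


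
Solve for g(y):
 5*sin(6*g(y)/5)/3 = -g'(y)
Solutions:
 5*y/3 + 5*log(cos(6*g(y)/5) - 1)/12 - 5*log(cos(6*g(y)/5) + 1)/12 = C1


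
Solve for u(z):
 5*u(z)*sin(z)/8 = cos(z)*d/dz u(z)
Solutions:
 u(z) = C1/cos(z)^(5/8)


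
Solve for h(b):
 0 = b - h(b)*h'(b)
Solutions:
 h(b) = -sqrt(C1 + b^2)
 h(b) = sqrt(C1 + b^2)


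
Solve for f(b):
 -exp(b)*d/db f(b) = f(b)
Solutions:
 f(b) = C1*exp(exp(-b))


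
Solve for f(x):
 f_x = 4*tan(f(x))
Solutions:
 f(x) = pi - asin(C1*exp(4*x))
 f(x) = asin(C1*exp(4*x))


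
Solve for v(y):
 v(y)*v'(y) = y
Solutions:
 v(y) = -sqrt(C1 + y^2)
 v(y) = sqrt(C1 + y^2)


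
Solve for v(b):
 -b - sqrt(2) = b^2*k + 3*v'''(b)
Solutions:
 v(b) = C1 + C2*b + C3*b^2 - b^5*k/180 - b^4/72 - sqrt(2)*b^3/18


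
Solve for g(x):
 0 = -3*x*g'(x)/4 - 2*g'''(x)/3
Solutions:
 g(x) = C1 + Integral(C2*airyai(-3^(2/3)*x/2) + C3*airybi(-3^(2/3)*x/2), x)


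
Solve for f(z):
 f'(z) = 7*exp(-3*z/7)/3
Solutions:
 f(z) = C1 - 49*exp(-3*z/7)/9


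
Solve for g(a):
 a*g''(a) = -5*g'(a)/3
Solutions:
 g(a) = C1 + C2/a^(2/3)


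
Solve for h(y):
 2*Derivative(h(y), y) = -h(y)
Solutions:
 h(y) = C1*exp(-y/2)


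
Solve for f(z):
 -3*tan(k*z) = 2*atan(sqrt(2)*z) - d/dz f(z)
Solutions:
 f(z) = C1 + 2*z*atan(sqrt(2)*z) + 3*Piecewise((-log(cos(k*z))/k, Ne(k, 0)), (0, True)) - sqrt(2)*log(2*z^2 + 1)/2


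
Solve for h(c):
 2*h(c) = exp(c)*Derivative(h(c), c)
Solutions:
 h(c) = C1*exp(-2*exp(-c))


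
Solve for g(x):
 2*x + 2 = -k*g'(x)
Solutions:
 g(x) = C1 - x^2/k - 2*x/k


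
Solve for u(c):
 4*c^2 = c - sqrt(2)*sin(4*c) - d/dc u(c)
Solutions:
 u(c) = C1 - 4*c^3/3 + c^2/2 + sqrt(2)*cos(4*c)/4


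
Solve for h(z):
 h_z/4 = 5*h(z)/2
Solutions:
 h(z) = C1*exp(10*z)


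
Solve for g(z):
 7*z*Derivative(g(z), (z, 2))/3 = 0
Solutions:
 g(z) = C1 + C2*z


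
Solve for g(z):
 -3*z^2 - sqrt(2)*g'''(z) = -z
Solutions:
 g(z) = C1 + C2*z + C3*z^2 - sqrt(2)*z^5/40 + sqrt(2)*z^4/48


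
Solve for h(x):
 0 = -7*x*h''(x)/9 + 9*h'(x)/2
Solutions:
 h(x) = C1 + C2*x^(95/14)


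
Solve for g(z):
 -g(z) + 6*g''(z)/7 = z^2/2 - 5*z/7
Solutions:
 g(z) = C1*exp(-sqrt(42)*z/6) + C2*exp(sqrt(42)*z/6) - z^2/2 + 5*z/7 - 6/7


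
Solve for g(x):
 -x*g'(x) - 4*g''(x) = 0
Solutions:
 g(x) = C1 + C2*erf(sqrt(2)*x/4)


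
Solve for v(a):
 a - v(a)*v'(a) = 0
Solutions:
 v(a) = -sqrt(C1 + a^2)
 v(a) = sqrt(C1 + a^2)


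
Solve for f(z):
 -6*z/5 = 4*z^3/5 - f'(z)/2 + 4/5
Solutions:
 f(z) = C1 + 2*z^4/5 + 6*z^2/5 + 8*z/5


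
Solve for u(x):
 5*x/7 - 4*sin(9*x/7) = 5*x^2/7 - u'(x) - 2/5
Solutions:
 u(x) = C1 + 5*x^3/21 - 5*x^2/14 - 2*x/5 - 28*cos(9*x/7)/9


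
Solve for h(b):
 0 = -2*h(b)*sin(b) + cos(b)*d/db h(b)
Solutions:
 h(b) = C1/cos(b)^2


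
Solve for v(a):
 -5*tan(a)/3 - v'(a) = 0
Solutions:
 v(a) = C1 + 5*log(cos(a))/3


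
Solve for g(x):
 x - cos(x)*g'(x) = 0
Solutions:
 g(x) = C1 + Integral(x/cos(x), x)


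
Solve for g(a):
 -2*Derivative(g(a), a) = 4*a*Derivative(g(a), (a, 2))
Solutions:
 g(a) = C1 + C2*sqrt(a)


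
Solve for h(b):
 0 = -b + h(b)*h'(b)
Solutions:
 h(b) = -sqrt(C1 + b^2)
 h(b) = sqrt(C1 + b^2)


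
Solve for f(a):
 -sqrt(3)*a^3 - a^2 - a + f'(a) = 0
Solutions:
 f(a) = C1 + sqrt(3)*a^4/4 + a^3/3 + a^2/2


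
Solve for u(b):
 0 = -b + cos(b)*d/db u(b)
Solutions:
 u(b) = C1 + Integral(b/cos(b), b)


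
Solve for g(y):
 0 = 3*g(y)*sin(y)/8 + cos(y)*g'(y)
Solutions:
 g(y) = C1*cos(y)^(3/8)


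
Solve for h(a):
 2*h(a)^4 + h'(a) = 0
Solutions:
 h(a) = (-3^(2/3) - 3*3^(1/6)*I)*(1/(C1 + 2*a))^(1/3)/6
 h(a) = (-3^(2/3) + 3*3^(1/6)*I)*(1/(C1 + 2*a))^(1/3)/6
 h(a) = (1/(C1 + 6*a))^(1/3)


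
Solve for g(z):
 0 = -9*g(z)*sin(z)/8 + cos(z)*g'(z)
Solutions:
 g(z) = C1/cos(z)^(9/8)


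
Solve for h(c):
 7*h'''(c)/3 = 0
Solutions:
 h(c) = C1 + C2*c + C3*c^2


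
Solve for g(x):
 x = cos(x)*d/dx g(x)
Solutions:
 g(x) = C1 + Integral(x/cos(x), x)


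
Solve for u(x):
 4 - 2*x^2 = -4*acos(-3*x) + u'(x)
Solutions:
 u(x) = C1 - 2*x^3/3 + 4*x*acos(-3*x) + 4*x + 4*sqrt(1 - 9*x^2)/3


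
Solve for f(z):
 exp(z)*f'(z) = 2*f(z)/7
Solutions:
 f(z) = C1*exp(-2*exp(-z)/7)


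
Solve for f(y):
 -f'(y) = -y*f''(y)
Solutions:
 f(y) = C1 + C2*y^2


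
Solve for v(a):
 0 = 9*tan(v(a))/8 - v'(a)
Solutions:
 v(a) = pi - asin(C1*exp(9*a/8))
 v(a) = asin(C1*exp(9*a/8))


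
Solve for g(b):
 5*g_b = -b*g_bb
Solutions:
 g(b) = C1 + C2/b^4


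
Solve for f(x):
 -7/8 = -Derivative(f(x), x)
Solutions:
 f(x) = C1 + 7*x/8


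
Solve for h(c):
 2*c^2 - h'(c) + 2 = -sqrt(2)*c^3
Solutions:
 h(c) = C1 + sqrt(2)*c^4/4 + 2*c^3/3 + 2*c


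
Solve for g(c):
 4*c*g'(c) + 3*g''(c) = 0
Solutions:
 g(c) = C1 + C2*erf(sqrt(6)*c/3)


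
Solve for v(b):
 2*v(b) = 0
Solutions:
 v(b) = 0


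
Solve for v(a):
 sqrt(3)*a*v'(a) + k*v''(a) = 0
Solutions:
 v(a) = C1 + C2*sqrt(k)*erf(sqrt(2)*3^(1/4)*a*sqrt(1/k)/2)


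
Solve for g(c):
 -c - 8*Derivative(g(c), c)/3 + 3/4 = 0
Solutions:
 g(c) = C1 - 3*c^2/16 + 9*c/32


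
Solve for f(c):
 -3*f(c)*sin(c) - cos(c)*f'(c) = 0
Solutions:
 f(c) = C1*cos(c)^3


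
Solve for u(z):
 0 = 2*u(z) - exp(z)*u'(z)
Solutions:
 u(z) = C1*exp(-2*exp(-z))


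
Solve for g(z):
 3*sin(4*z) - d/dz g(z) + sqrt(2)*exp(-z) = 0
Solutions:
 g(z) = C1 - 3*cos(4*z)/4 - sqrt(2)*exp(-z)


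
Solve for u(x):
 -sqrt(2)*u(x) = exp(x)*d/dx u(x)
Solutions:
 u(x) = C1*exp(sqrt(2)*exp(-x))


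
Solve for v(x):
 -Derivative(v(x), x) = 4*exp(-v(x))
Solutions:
 v(x) = log(C1 - 4*x)


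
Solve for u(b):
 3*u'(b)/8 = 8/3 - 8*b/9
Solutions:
 u(b) = C1 - 32*b^2/27 + 64*b/9


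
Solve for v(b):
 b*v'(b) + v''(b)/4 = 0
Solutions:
 v(b) = C1 + C2*erf(sqrt(2)*b)


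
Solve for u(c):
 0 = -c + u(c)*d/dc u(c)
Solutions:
 u(c) = -sqrt(C1 + c^2)
 u(c) = sqrt(C1 + c^2)


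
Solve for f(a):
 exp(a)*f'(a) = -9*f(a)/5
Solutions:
 f(a) = C1*exp(9*exp(-a)/5)


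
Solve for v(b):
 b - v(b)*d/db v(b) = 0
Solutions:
 v(b) = -sqrt(C1 + b^2)
 v(b) = sqrt(C1 + b^2)


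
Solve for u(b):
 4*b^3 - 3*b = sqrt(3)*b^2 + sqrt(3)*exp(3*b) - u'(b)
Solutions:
 u(b) = C1 - b^4 + sqrt(3)*b^3/3 + 3*b^2/2 + sqrt(3)*exp(3*b)/3


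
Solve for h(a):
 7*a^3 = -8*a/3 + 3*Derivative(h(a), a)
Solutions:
 h(a) = C1 + 7*a^4/12 + 4*a^2/9


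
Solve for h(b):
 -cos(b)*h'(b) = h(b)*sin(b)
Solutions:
 h(b) = C1*cos(b)


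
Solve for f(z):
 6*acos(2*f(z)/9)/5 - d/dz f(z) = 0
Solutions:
 Integral(1/acos(2*_y/9), (_y, f(z))) = C1 + 6*z/5


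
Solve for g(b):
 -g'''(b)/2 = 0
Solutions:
 g(b) = C1 + C2*b + C3*b^2


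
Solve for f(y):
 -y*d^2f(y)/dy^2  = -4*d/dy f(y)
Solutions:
 f(y) = C1 + C2*y^5


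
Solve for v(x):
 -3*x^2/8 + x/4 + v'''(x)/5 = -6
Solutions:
 v(x) = C1 + C2*x + C3*x^2 + x^5/32 - 5*x^4/96 - 5*x^3


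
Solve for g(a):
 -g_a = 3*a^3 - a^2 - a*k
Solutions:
 g(a) = C1 - 3*a^4/4 + a^3/3 + a^2*k/2


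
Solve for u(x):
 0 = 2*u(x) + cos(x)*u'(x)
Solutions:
 u(x) = C1*(sin(x) - 1)/(sin(x) + 1)


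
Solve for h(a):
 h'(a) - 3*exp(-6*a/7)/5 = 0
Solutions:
 h(a) = C1 - 7*exp(-6*a/7)/10


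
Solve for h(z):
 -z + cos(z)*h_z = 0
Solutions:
 h(z) = C1 + Integral(z/cos(z), z)


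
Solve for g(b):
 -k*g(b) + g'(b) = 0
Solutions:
 g(b) = C1*exp(b*k)


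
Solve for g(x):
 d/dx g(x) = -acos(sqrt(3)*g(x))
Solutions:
 Integral(1/acos(sqrt(3)*_y), (_y, g(x))) = C1 - x


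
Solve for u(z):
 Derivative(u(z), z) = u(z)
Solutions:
 u(z) = C1*exp(z)


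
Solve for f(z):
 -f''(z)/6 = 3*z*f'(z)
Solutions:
 f(z) = C1 + C2*erf(3*z)


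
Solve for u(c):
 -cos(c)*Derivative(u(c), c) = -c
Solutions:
 u(c) = C1 + Integral(c/cos(c), c)


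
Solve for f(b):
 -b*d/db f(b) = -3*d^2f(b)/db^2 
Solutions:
 f(b) = C1 + C2*erfi(sqrt(6)*b/6)


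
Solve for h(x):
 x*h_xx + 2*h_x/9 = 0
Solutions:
 h(x) = C1 + C2*x^(7/9)


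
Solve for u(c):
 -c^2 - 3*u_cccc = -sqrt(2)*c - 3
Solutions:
 u(c) = C1 + C2*c + C3*c^2 + C4*c^3 - c^6/1080 + sqrt(2)*c^5/360 + c^4/24


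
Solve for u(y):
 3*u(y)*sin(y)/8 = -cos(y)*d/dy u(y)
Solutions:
 u(y) = C1*cos(y)^(3/8)


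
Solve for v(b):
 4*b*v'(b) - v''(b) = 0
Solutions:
 v(b) = C1 + C2*erfi(sqrt(2)*b)


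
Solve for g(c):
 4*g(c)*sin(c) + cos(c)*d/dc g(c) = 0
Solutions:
 g(c) = C1*cos(c)^4


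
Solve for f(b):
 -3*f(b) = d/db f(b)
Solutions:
 f(b) = C1*exp(-3*b)


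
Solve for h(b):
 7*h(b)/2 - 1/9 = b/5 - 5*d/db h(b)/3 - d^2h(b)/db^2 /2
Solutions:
 h(b) = 2*b/35 + (C1*sin(sqrt(38)*b/3) + C2*cos(sqrt(38)*b/3))*exp(-5*b/3) + 2/441


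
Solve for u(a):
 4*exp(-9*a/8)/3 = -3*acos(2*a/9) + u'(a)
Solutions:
 u(a) = C1 + 3*a*acos(2*a/9) - 3*sqrt(81 - 4*a^2)/2 - 32*exp(-9*a/8)/27


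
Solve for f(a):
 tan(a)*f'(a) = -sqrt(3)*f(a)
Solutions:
 f(a) = C1/sin(a)^(sqrt(3))


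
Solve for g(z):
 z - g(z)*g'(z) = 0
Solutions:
 g(z) = -sqrt(C1 + z^2)
 g(z) = sqrt(C1 + z^2)


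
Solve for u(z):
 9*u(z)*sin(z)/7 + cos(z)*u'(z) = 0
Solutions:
 u(z) = C1*cos(z)^(9/7)


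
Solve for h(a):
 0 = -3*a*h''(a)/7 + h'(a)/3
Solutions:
 h(a) = C1 + C2*a^(16/9)


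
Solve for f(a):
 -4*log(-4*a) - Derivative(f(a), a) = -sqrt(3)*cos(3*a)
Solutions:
 f(a) = C1 - 4*a*log(-a) - 8*a*log(2) + 4*a + sqrt(3)*sin(3*a)/3


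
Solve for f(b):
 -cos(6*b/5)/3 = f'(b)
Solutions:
 f(b) = C1 - 5*sin(6*b/5)/18


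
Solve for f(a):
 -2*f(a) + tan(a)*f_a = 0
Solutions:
 f(a) = C1*sin(a)^2


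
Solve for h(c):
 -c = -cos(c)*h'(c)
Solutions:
 h(c) = C1 + Integral(c/cos(c), c)


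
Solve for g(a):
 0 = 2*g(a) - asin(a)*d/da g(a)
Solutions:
 g(a) = C1*exp(2*Integral(1/asin(a), a))


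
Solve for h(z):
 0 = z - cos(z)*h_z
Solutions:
 h(z) = C1 + Integral(z/cos(z), z)


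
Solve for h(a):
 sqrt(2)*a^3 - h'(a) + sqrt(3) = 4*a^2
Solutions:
 h(a) = C1 + sqrt(2)*a^4/4 - 4*a^3/3 + sqrt(3)*a


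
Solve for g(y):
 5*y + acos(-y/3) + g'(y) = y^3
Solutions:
 g(y) = C1 + y^4/4 - 5*y^2/2 - y*acos(-y/3) - sqrt(9 - y^2)


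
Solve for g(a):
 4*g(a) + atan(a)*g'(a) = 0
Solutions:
 g(a) = C1*exp(-4*Integral(1/atan(a), a))


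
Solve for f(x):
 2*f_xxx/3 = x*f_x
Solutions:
 f(x) = C1 + Integral(C2*airyai(2^(2/3)*3^(1/3)*x/2) + C3*airybi(2^(2/3)*3^(1/3)*x/2), x)


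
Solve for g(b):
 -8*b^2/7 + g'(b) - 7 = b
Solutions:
 g(b) = C1 + 8*b^3/21 + b^2/2 + 7*b


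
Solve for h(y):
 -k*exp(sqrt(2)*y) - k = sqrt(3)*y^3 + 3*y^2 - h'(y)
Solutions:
 h(y) = C1 + k*y + sqrt(2)*k*exp(sqrt(2)*y)/2 + sqrt(3)*y^4/4 + y^3


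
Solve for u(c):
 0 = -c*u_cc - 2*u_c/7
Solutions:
 u(c) = C1 + C2*c^(5/7)


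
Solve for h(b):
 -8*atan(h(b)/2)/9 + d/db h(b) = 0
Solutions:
 Integral(1/atan(_y/2), (_y, h(b))) = C1 + 8*b/9


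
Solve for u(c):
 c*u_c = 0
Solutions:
 u(c) = C1


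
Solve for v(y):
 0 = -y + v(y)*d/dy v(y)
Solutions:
 v(y) = -sqrt(C1 + y^2)
 v(y) = sqrt(C1 + y^2)


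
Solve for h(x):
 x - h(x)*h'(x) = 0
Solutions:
 h(x) = -sqrt(C1 + x^2)
 h(x) = sqrt(C1 + x^2)


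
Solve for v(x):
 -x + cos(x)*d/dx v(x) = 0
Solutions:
 v(x) = C1 + Integral(x/cos(x), x)


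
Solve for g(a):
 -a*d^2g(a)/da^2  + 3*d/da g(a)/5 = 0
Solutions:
 g(a) = C1 + C2*a^(8/5)


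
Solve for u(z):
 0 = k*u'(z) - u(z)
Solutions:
 u(z) = C1*exp(z/k)


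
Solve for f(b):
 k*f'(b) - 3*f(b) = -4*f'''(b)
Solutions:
 f(b) = C1*exp(b*(-k/((-3^(1/3) + 3^(5/6)*I)*(sqrt(3)*sqrt(k^3 + 243) + 27)^(1/3)) - 3^(1/3)*(sqrt(3)*sqrt(k^3 + 243) + 27)^(1/3)/12 + 3^(5/6)*I*(sqrt(3)*sqrt(k^3 + 243) + 27)^(1/3)/12)) + C2*exp(b*(k/((3^(1/3) + 3^(5/6)*I)*(sqrt(3)*sqrt(k^3 + 243) + 27)^(1/3)) - 3^(1/3)*(sqrt(3)*sqrt(k^3 + 243) + 27)^(1/3)/12 - 3^(5/6)*I*(sqrt(3)*sqrt(k^3 + 243) + 27)^(1/3)/12)) + C3*exp(3^(1/3)*b*(-3^(1/3)*k/(sqrt(3)*sqrt(k^3 + 243) + 27)^(1/3) + (sqrt(3)*sqrt(k^3 + 243) + 27)^(1/3))/6)


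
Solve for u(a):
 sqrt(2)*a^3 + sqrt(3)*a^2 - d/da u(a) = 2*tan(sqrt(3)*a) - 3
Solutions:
 u(a) = C1 + sqrt(2)*a^4/4 + sqrt(3)*a^3/3 + 3*a + 2*sqrt(3)*log(cos(sqrt(3)*a))/3


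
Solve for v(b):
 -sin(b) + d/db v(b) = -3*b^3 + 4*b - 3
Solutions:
 v(b) = C1 - 3*b^4/4 + 2*b^2 - 3*b - cos(b)


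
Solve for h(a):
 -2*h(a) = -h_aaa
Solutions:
 h(a) = C3*exp(2^(1/3)*a) + (C1*sin(2^(1/3)*sqrt(3)*a/2) + C2*cos(2^(1/3)*sqrt(3)*a/2))*exp(-2^(1/3)*a/2)


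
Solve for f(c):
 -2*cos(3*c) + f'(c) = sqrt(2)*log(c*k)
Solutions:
 f(c) = C1 + sqrt(2)*c*(log(c*k) - 1) + 2*sin(3*c)/3


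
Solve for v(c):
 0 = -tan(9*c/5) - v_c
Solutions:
 v(c) = C1 + 5*log(cos(9*c/5))/9


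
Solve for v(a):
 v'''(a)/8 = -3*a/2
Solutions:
 v(a) = C1 + C2*a + C3*a^2 - a^4/2


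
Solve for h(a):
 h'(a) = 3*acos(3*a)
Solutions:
 h(a) = C1 + 3*a*acos(3*a) - sqrt(1 - 9*a^2)


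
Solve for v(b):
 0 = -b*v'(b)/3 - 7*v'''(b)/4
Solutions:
 v(b) = C1 + Integral(C2*airyai(-42^(2/3)*b/21) + C3*airybi(-42^(2/3)*b/21), b)


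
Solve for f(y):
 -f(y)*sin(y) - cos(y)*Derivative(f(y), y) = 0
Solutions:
 f(y) = C1*cos(y)


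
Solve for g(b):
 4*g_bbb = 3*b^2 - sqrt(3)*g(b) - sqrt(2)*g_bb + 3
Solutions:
 g(b) = C1*exp(b*(-2*sqrt(2) + 2^(2/3)/(sqrt(2) + 108*sqrt(3) + sqrt(-2 + (sqrt(2) + 108*sqrt(3))^2))^(1/3) + 2^(1/3)*(sqrt(2) + 108*sqrt(3) + sqrt(-2 + (sqrt(2) + 108*sqrt(3))^2))^(1/3))/24)*sin(2^(1/3)*sqrt(3)*b*(-(sqrt(2) + 108*sqrt(3) + sqrt(-2 + (sqrt(2) + 108*sqrt(3))^2))^(1/3) + 2^(1/3)/(sqrt(2) + 108*sqrt(3) + sqrt(-2 + (sqrt(2) + 108*sqrt(3))^2))^(1/3))/24) + C2*exp(b*(-2*sqrt(2) + 2^(2/3)/(sqrt(2) + 108*sqrt(3) + sqrt(-2 + (sqrt(2) + 108*sqrt(3))^2))^(1/3) + 2^(1/3)*(sqrt(2) + 108*sqrt(3) + sqrt(-2 + (sqrt(2) + 108*sqrt(3))^2))^(1/3))/24)*cos(2^(1/3)*sqrt(3)*b*(-(sqrt(2) + 108*sqrt(3) + sqrt(-2 + (sqrt(2) + 108*sqrt(3))^2))^(1/3) + 2^(1/3)/(sqrt(2) + 108*sqrt(3) + sqrt(-2 + (sqrt(2) + 108*sqrt(3))^2))^(1/3))/24) + C3*exp(-b*(2^(2/3)/(sqrt(2) + 108*sqrt(3) + sqrt(-2 + (sqrt(2) + 108*sqrt(3))^2))^(1/3) + sqrt(2) + 2^(1/3)*(sqrt(2) + 108*sqrt(3) + sqrt(-2 + (sqrt(2) + 108*sqrt(3))^2))^(1/3))/12) + sqrt(3)*b^2 - 2*sqrt(2) + sqrt(3)


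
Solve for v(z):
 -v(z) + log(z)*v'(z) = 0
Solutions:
 v(z) = C1*exp(li(z))


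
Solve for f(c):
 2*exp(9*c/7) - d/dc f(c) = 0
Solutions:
 f(c) = C1 + 14*exp(9*c/7)/9


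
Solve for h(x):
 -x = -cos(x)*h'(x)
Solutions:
 h(x) = C1 + Integral(x/cos(x), x)


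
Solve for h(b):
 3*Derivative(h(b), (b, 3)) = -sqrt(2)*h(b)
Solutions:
 h(b) = C3*exp(-2^(1/6)*3^(2/3)*b/3) + (C1*sin(6^(1/6)*b/2) + C2*cos(6^(1/6)*b/2))*exp(2^(1/6)*3^(2/3)*b/6)


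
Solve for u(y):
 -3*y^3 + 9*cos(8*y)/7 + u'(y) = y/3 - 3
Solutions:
 u(y) = C1 + 3*y^4/4 + y^2/6 - 3*y - 9*sin(8*y)/56


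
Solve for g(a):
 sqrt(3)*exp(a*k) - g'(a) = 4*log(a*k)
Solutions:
 g(a) = C1 - 4*a*log(a*k) + 4*a + Piecewise((sqrt(3)*exp(a*k)/k, Ne(k, 0)), (sqrt(3)*a, True))


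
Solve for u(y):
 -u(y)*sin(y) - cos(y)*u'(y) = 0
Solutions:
 u(y) = C1*cos(y)


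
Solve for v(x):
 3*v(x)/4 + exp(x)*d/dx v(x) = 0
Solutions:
 v(x) = C1*exp(3*exp(-x)/4)


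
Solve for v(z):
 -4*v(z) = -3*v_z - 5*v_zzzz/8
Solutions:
 v(z) = C1*exp(z*(-10^(2/3)*(19 + 3*sqrt(129))^(1/3) + 20*10^(1/3)/(19 + 3*sqrt(129))^(1/3) + 20)/30)*sin(10^(1/3)*sqrt(3)*z*(20/(19 + 3*sqrt(129))^(1/3) + 10^(1/3)*(19 + 3*sqrt(129))^(1/3))/30) + C2*exp(z*(-10^(2/3)*(19 + 3*sqrt(129))^(1/3) + 20*10^(1/3)/(19 + 3*sqrt(129))^(1/3) + 20)/30)*cos(10^(1/3)*sqrt(3)*z*(20/(19 + 3*sqrt(129))^(1/3) + 10^(1/3)*(19 + 3*sqrt(129))^(1/3))/30) + C3*exp(-2*z) + C4*exp(z*(-20*10^(1/3)/(19 + 3*sqrt(129))^(1/3) + 10 + 10^(2/3)*(19 + 3*sqrt(129))^(1/3))/15)


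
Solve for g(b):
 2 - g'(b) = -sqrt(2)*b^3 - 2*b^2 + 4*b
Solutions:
 g(b) = C1 + sqrt(2)*b^4/4 + 2*b^3/3 - 2*b^2 + 2*b


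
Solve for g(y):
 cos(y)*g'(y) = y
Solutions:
 g(y) = C1 + Integral(y/cos(y), y)


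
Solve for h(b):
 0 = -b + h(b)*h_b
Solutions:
 h(b) = -sqrt(C1 + b^2)
 h(b) = sqrt(C1 + b^2)


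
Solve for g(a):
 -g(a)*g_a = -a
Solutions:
 g(a) = -sqrt(C1 + a^2)
 g(a) = sqrt(C1 + a^2)


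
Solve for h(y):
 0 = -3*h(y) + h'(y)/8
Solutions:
 h(y) = C1*exp(24*y)


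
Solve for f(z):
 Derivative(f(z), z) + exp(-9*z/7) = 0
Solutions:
 f(z) = C1 + 7*exp(-9*z/7)/9


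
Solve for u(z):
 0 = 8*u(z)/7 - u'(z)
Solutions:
 u(z) = C1*exp(8*z/7)


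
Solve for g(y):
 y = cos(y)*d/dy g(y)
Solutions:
 g(y) = C1 + Integral(y/cos(y), y)


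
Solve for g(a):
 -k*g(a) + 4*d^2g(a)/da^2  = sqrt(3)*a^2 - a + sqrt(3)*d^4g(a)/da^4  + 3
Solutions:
 g(a) = C1*exp(-3^(3/4)*a*sqrt(2 - sqrt(-sqrt(3)*k + 4))/3) + C2*exp(3^(3/4)*a*sqrt(2 - sqrt(-sqrt(3)*k + 4))/3) + C3*exp(-3^(3/4)*a*sqrt(sqrt(-sqrt(3)*k + 4) + 2)/3) + C4*exp(3^(3/4)*a*sqrt(sqrt(-sqrt(3)*k + 4) + 2)/3) - sqrt(3)*a^2/k + a/k - 3/k - 8*sqrt(3)/k^2


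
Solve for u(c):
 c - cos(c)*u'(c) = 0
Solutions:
 u(c) = C1 + Integral(c/cos(c), c)


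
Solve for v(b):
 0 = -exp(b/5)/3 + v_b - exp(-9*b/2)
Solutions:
 v(b) = C1 + 5*exp(b/5)/3 - 2*exp(-9*b/2)/9


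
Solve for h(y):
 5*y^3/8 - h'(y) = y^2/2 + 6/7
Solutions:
 h(y) = C1 + 5*y^4/32 - y^3/6 - 6*y/7


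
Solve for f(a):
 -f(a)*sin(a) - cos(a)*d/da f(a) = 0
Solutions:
 f(a) = C1*cos(a)


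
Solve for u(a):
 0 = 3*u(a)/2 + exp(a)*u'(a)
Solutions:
 u(a) = C1*exp(3*exp(-a)/2)


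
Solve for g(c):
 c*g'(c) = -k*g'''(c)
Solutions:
 g(c) = C1 + Integral(C2*airyai(c*(-1/k)^(1/3)) + C3*airybi(c*(-1/k)^(1/3)), c)


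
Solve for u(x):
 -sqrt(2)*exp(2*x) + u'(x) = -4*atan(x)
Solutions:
 u(x) = C1 - 4*x*atan(x) + sqrt(2)*exp(2*x)/2 + 2*log(x^2 + 1)


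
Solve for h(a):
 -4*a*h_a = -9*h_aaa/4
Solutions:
 h(a) = C1 + Integral(C2*airyai(2*6^(1/3)*a/3) + C3*airybi(2*6^(1/3)*a/3), a)


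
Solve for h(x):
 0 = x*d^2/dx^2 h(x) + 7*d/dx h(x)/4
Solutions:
 h(x) = C1 + C2/x^(3/4)


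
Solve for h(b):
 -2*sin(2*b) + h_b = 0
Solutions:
 h(b) = C1 - cos(2*b)


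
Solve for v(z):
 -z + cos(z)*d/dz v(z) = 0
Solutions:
 v(z) = C1 + Integral(z/cos(z), z)


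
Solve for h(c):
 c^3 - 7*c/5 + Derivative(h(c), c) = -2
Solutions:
 h(c) = C1 - c^4/4 + 7*c^2/10 - 2*c


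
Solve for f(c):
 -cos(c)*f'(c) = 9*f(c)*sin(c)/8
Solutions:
 f(c) = C1*cos(c)^(9/8)


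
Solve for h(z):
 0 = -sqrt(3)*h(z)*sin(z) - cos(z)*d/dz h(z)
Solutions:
 h(z) = C1*cos(z)^(sqrt(3))


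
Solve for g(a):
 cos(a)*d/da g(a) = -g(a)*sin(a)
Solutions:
 g(a) = C1*cos(a)


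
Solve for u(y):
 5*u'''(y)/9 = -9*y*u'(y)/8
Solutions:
 u(y) = C1 + Integral(C2*airyai(-3*3^(1/3)*5^(2/3)*y/10) + C3*airybi(-3*3^(1/3)*5^(2/3)*y/10), y)


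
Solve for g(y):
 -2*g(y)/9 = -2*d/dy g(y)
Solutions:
 g(y) = C1*exp(y/9)


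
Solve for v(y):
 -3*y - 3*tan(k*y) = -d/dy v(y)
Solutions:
 v(y) = C1 + 3*y^2/2 + 3*Piecewise((-log(cos(k*y))/k, Ne(k, 0)), (0, True))


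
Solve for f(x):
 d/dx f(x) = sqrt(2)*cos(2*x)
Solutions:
 f(x) = C1 + sqrt(2)*sin(2*x)/2


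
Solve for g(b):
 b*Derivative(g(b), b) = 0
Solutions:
 g(b) = C1


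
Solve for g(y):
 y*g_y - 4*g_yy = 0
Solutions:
 g(y) = C1 + C2*erfi(sqrt(2)*y/4)


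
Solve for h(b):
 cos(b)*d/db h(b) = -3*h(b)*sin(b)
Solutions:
 h(b) = C1*cos(b)^3


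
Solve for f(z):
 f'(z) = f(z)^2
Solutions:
 f(z) = -1/(C1 + z)


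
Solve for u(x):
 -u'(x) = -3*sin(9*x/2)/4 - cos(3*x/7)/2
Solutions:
 u(x) = C1 + 7*sin(3*x/7)/6 - cos(9*x/2)/6


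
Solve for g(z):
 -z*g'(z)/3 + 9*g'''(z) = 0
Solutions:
 g(z) = C1 + Integral(C2*airyai(z/3) + C3*airybi(z/3), z)


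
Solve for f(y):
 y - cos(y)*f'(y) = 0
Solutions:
 f(y) = C1 + Integral(y/cos(y), y)


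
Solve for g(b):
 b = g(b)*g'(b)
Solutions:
 g(b) = -sqrt(C1 + b^2)
 g(b) = sqrt(C1 + b^2)


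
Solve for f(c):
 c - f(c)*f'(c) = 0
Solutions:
 f(c) = -sqrt(C1 + c^2)
 f(c) = sqrt(C1 + c^2)


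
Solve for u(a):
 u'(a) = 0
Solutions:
 u(a) = C1


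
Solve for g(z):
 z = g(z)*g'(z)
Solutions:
 g(z) = -sqrt(C1 + z^2)
 g(z) = sqrt(C1 + z^2)


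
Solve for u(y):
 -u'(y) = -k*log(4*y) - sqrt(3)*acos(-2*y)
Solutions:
 u(y) = C1 + k*y*(log(y) - 1) + 2*k*y*log(2) + sqrt(3)*(y*acos(-2*y) + sqrt(1 - 4*y^2)/2)


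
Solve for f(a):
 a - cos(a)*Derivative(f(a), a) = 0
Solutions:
 f(a) = C1 + Integral(a/cos(a), a)


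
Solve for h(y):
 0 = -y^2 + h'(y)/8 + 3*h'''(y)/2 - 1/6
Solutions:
 h(y) = C1 + C2*sin(sqrt(3)*y/6) + C3*cos(sqrt(3)*y/6) + 8*y^3/3 - 572*y/3


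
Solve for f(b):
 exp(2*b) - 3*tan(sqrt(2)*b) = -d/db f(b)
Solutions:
 f(b) = C1 - exp(2*b)/2 - 3*sqrt(2)*log(cos(sqrt(2)*b))/2


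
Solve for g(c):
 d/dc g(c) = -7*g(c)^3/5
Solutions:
 g(c) = -sqrt(10)*sqrt(-1/(C1 - 7*c))/2
 g(c) = sqrt(10)*sqrt(-1/(C1 - 7*c))/2


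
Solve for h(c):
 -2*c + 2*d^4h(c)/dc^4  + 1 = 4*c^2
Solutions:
 h(c) = C1 + C2*c + C3*c^2 + C4*c^3 + c^6/180 + c^5/120 - c^4/48


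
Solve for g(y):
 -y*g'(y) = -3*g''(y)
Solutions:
 g(y) = C1 + C2*erfi(sqrt(6)*y/6)


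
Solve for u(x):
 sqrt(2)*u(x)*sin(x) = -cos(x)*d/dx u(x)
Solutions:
 u(x) = C1*cos(x)^(sqrt(2))


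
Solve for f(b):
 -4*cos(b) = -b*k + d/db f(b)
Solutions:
 f(b) = C1 + b^2*k/2 - 4*sin(b)


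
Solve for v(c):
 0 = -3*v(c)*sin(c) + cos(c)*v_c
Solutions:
 v(c) = C1/cos(c)^3


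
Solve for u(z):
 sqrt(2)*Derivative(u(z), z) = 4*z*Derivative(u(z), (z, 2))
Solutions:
 u(z) = C1 + C2*z^(sqrt(2)/4 + 1)


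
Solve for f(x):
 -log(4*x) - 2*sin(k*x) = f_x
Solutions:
 f(x) = C1 - x*log(x) - 2*x*log(2) + x - 2*Piecewise((-cos(k*x)/k, Ne(k, 0)), (0, True))


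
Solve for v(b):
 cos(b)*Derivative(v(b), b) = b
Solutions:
 v(b) = C1 + Integral(b/cos(b), b)


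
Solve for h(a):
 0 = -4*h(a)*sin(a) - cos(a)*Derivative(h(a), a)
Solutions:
 h(a) = C1*cos(a)^4


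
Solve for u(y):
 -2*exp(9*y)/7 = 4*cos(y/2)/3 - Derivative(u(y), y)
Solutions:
 u(y) = C1 + 2*exp(9*y)/63 + 8*sin(y/2)/3


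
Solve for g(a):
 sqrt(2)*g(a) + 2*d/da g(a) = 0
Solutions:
 g(a) = C1*exp(-sqrt(2)*a/2)


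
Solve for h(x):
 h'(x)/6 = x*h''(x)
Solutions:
 h(x) = C1 + C2*x^(7/6)


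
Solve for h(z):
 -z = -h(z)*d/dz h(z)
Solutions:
 h(z) = -sqrt(C1 + z^2)
 h(z) = sqrt(C1 + z^2)


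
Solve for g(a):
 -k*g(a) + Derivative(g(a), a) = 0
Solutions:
 g(a) = C1*exp(a*k)


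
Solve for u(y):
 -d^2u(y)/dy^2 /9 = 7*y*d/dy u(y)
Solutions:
 u(y) = C1 + C2*erf(3*sqrt(14)*y/2)


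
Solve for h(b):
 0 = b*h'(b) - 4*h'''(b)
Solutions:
 h(b) = C1 + Integral(C2*airyai(2^(1/3)*b/2) + C3*airybi(2^(1/3)*b/2), b)


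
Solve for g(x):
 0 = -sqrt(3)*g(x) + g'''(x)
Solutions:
 g(x) = C3*exp(3^(1/6)*x) + (C1*sin(3^(2/3)*x/2) + C2*cos(3^(2/3)*x/2))*exp(-3^(1/6)*x/2)


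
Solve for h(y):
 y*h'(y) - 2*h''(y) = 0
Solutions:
 h(y) = C1 + C2*erfi(y/2)


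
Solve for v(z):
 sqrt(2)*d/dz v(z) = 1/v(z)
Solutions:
 v(z) = -sqrt(C1 + sqrt(2)*z)
 v(z) = sqrt(C1 + sqrt(2)*z)


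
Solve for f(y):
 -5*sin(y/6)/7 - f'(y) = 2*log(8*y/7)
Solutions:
 f(y) = C1 - 2*y*log(y) - 6*y*log(2) + 2*y + 2*y*log(7) + 30*cos(y/6)/7


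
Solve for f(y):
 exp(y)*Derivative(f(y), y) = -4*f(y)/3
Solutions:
 f(y) = C1*exp(4*exp(-y)/3)


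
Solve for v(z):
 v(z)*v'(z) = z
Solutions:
 v(z) = -sqrt(C1 + z^2)
 v(z) = sqrt(C1 + z^2)


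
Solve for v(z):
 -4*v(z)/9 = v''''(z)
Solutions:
 v(z) = (C1*sin(sqrt(3)*z/3) + C2*cos(sqrt(3)*z/3))*exp(-sqrt(3)*z/3) + (C3*sin(sqrt(3)*z/3) + C4*cos(sqrt(3)*z/3))*exp(sqrt(3)*z/3)


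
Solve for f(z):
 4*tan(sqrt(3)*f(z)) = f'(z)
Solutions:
 f(z) = sqrt(3)*(pi - asin(C1*exp(4*sqrt(3)*z)))/3
 f(z) = sqrt(3)*asin(C1*exp(4*sqrt(3)*z))/3


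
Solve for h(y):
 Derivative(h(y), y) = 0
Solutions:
 h(y) = C1


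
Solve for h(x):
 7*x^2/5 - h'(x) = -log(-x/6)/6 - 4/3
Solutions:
 h(x) = C1 + 7*x^3/15 + x*log(-x)/6 + x*(7 - log(6))/6


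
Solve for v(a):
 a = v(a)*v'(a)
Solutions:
 v(a) = -sqrt(C1 + a^2)
 v(a) = sqrt(C1 + a^2)


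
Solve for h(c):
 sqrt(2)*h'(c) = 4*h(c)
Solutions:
 h(c) = C1*exp(2*sqrt(2)*c)


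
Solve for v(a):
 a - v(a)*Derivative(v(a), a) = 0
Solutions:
 v(a) = -sqrt(C1 + a^2)
 v(a) = sqrt(C1 + a^2)


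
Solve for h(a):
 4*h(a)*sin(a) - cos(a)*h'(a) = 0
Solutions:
 h(a) = C1/cos(a)^4


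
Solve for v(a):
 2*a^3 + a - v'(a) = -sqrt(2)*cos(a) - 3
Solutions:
 v(a) = C1 + a^4/2 + a^2/2 + 3*a + sqrt(2)*sin(a)


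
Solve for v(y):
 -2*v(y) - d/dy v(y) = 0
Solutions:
 v(y) = C1*exp(-2*y)


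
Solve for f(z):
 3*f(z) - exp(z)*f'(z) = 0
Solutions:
 f(z) = C1*exp(-3*exp(-z))


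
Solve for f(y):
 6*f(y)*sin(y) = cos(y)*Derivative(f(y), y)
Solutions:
 f(y) = C1/cos(y)^6


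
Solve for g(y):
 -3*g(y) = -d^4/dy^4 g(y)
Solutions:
 g(y) = C1*exp(-3^(1/4)*y) + C2*exp(3^(1/4)*y) + C3*sin(3^(1/4)*y) + C4*cos(3^(1/4)*y)


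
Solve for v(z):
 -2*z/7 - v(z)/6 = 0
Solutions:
 v(z) = -12*z/7


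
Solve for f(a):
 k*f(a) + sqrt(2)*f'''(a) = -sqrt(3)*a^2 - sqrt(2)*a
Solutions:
 f(a) = C1*exp(2^(5/6)*a*(-k)^(1/3)/2) + C2*exp(2^(5/6)*a*(-k)^(1/3)*(-1 + sqrt(3)*I)/4) + C3*exp(-2^(5/6)*a*(-k)^(1/3)*(1 + sqrt(3)*I)/4) - sqrt(3)*a^2/k - sqrt(2)*a/k


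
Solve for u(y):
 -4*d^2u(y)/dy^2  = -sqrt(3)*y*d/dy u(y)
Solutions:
 u(y) = C1 + C2*erfi(sqrt(2)*3^(1/4)*y/4)


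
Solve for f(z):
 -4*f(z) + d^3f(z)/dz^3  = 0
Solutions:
 f(z) = C3*exp(2^(2/3)*z) + (C1*sin(2^(2/3)*sqrt(3)*z/2) + C2*cos(2^(2/3)*sqrt(3)*z/2))*exp(-2^(2/3)*z/2)


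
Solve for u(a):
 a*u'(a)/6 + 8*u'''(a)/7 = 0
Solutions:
 u(a) = C1 + Integral(C2*airyai(-6^(2/3)*7^(1/3)*a/12) + C3*airybi(-6^(2/3)*7^(1/3)*a/12), a)


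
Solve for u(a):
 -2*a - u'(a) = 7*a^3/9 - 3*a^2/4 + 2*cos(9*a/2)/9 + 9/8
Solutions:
 u(a) = C1 - 7*a^4/36 + a^3/4 - a^2 - 9*a/8 - 4*sin(9*a/2)/81


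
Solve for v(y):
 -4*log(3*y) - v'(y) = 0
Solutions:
 v(y) = C1 - 4*y*log(y) - y*log(81) + 4*y


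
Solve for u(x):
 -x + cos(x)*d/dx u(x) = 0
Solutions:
 u(x) = C1 + Integral(x/cos(x), x)


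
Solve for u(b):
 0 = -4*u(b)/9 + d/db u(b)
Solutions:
 u(b) = C1*exp(4*b/9)


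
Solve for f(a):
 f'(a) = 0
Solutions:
 f(a) = C1


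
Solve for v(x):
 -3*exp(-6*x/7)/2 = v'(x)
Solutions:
 v(x) = C1 + 7*exp(-6*x/7)/4


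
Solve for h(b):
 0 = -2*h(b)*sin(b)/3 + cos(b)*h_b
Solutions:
 h(b) = C1/cos(b)^(2/3)


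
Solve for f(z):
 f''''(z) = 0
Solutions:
 f(z) = C1 + C2*z + C3*z^2 + C4*z^3


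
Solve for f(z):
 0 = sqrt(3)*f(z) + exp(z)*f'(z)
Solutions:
 f(z) = C1*exp(sqrt(3)*exp(-z))


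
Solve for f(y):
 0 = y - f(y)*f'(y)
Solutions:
 f(y) = -sqrt(C1 + y^2)
 f(y) = sqrt(C1 + y^2)
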